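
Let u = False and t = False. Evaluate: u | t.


Disjunction is false only when both operands are false.
Substitute: u=False, t=False.
False | False evaluates to False.

False


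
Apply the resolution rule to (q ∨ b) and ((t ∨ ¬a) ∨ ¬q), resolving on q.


The clauses contain complementary literals q and ¬q.
Resolution eliminates this pair and disjoins the remaining literals (merging duplicates).

((b ∨ ¬a) ∨ t)


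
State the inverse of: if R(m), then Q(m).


The inverse of (P → Q) is (¬P → ¬Q). It is equivalent to the converse, not to the original.
Here P = 'R(m)' and Q = 'Q(m)'.

If not (R(m)), then not (Q(m)).


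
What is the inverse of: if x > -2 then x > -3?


The inverse of (P → Q) is (¬P → ¬Q). It is equivalent to the converse, not to the original.
Here P = 'x > -2' and Q = 'x > -3'.

If not (x > -2), then not (x > -3).


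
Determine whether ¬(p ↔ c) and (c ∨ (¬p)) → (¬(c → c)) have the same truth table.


Compare truth tables:
c | p | φ | ψ
-------------
F | F | F | F
T | F | T | F
F | T | T | T
T | T | F | F
They differ at row 2 (c=T, p=F): φ=T but ψ=F.

No, they are not logically equivalent.


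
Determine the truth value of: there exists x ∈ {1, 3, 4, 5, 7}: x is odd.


Evaluate the predicate on each element: 1:T, 3:T, 4:F, 5:T, 7:T.
Witness x = 1 satisfies the predicate.

T


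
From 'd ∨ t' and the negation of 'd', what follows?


Disjunctive syllogism: from (P ∨ Q) and ¬P, infer Q.
One disjunct, 'd', is ruled out; the other must hold.

t


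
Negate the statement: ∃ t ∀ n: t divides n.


Negation flips each quantifier (∀↔∃) and negates the inner predicate.
¬(∃ t ∀ n: φ) = ∀ t ∃ n: ¬φ.

∀ t ∃ n: ¬(t divides n)


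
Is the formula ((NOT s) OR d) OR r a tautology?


Build the truth table over {d, r, s}:
d | r | s | φ
-------------
F | F | F | T
T | F | F | T
F | T | F | T
T | T | F | T
F | F | T | F
T | F | T | T
F | T | T | T
T | T | T | T
Counterexample at row 5: with d=F, r=F, s=T, the formula is F.

No, it is not a tautology.


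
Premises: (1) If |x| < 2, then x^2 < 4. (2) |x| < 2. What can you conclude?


Modus ponens: from (P → Q) and P, infer Q.
P = '|x| < 2' is asserted, and P → Q holds, so Q follows.

x^2 < 4.


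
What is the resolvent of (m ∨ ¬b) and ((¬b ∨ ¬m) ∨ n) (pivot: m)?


The clauses contain complementary literals m and ¬m.
Resolution eliminates this pair and disjoins the remaining literals (merging duplicates).

(¬b ∨ n)


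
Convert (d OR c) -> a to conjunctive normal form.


Step 1: Rewrite as ¬(d ∨ c) ∨ a = (¬d ∧ ¬c) ∨ a.
Step 2: Distribute ∨ over ∧.

((NOT d) OR a) AND ((NOT c) OR a)


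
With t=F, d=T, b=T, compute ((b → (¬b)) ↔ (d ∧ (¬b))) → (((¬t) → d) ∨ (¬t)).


Substitute t=F, d=T, b=T:
¬b = F
b → (¬b) = T → F = F
¬b = F
d ∧ (¬b) = T ∧ F = F
(b → (¬b)) ↔ (d ∧ (¬b)) = F ↔ F = T
¬t = T
(¬t) → d = T → T = T
¬t = T
((¬t) → d) ∨ (¬t) = T ∨ T = T
((b → (¬b)) ↔ (d ∧ (¬b))) → (((¬t) → d) ∨ (¬t)) = T → T = T

T


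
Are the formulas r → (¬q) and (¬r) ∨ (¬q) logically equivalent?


Compare truth tables:
q | r | φ | ψ
-------------
F | F | T | T
T | F | T | T
F | T | T | T
T | T | F | F
The columns φ and ψ agree on every row.

Yes, they are logically equivalent.


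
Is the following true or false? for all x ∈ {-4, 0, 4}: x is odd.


Evaluate the predicate on each element: -4:F, 0:F, 4:F.
Counterexample x = -4 fails the predicate.

F


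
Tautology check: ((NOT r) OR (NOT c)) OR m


Build the truth table over {c, m, r}:
c | m | r | φ
-------------
F | F | F | T
T | F | F | T
F | T | F | T
T | T | F | T
F | F | T | T
T | F | T | F
F | T | T | T
T | T | T | T
Counterexample at row 6: with c=T, m=F, r=T, the formula is F.

No, it is not a tautology.


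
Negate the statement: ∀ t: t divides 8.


¬(∀ x: φ) = ∃ x: ¬φ, and ¬(∃ x: φ) = ∀ x: ¬φ.
Apply to the universal statement.

∃ t: ¬(t divides 8)


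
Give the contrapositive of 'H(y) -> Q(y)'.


The contrapositive of (P → Q) is (¬Q → ¬P); it is logically equivalent to the original.
Here P = 'H(y)' and Q = 'Q(y)'.

If not (Q(y)), then not (H(y)).


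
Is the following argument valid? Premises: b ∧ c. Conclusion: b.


This matches the form of conjunction elimination: the conclusion follows in every model of the premises.

Valid.


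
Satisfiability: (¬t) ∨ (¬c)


Search for a satisfying assignment over {c, t}.
Try c=F, t=F: the formula evaluates to T.
A satisfying assignment exists.

Satisfiable.


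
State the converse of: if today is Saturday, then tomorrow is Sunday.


The converse of (P → Q) is (Q → P). It is not in general equivalent to the original.
Here P = 'today is Saturday' and Q = 'tomorrow is Sunday'.

If tomorrow is Sunday, then today is Saturday.


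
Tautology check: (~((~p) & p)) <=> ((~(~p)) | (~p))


Build the truth table over {p}:
p | φ
-----
False | True
True | True
Every row evaluates to true.

Yes, it is a tautology.


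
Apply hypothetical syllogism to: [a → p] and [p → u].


Hypothetical syllogism: from (P → Q) and (Q → R), infer (P → R).
Chain the two implications through the shared middle term 'p'.

a → u


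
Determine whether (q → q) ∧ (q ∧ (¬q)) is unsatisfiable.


Truth table over {q}:
q | φ
-----
F | F
T | F
Every row is false.

Yes, it is a contradiction.


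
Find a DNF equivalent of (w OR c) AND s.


Step 1: Distribute ∧ over ∨: (w ∨ c) ∧ s = (w ∧ s) ∨ (c ∧ s).

(w AND s) OR (c AND s)


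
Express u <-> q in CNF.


Step 1: Rewrite u ↔ q as (u → q) ∧ (q → u).
Step 2: Rewrite each implication as a disjunction.

((NOT u) OR q) AND ((NOT q) OR u)


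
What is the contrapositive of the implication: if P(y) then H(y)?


The contrapositive of (P → Q) is (¬Q → ¬P); it is logically equivalent to the original.
Here P = 'P(y)' and Q = 'H(y)'.

If not (H(y)), then not (P(y)).


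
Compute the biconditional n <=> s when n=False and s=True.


Biconditional is true when both operands have the same truth value.
Substitute: n=False, s=True.
False <=> True evaluates to False.

False


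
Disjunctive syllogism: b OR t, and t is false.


Disjunctive syllogism: from (P ∨ Q) and ¬P, infer Q.
One disjunct, 't', is ruled out; the other must hold.

b


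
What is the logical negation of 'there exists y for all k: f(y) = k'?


Negation flips each quantifier (∀↔∃) and negates the inner predicate.
¬(there exists y for all k: φ) = for all y there exists k: ¬φ.

for all y there exists k: NOT(f(y) = k)


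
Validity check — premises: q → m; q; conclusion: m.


This matches the form of modus ponens: the conclusion follows in every model of the premises.

Valid.


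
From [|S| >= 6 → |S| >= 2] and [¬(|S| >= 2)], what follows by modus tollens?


Modus tollens: from (P → Q) and ¬Q, infer ¬P.
Q = '|S| >= 2' is denied; since P → Q, P must also fail.

Not (|S| >= 6).


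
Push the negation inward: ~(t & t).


De Morgan: the negation of a conjunction is the disjunction of the negations.
Distribute ~ across &, flipping it to |, and negate each literal.

(~t) | (~t)


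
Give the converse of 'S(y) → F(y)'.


The converse of (P → Q) is (Q → P). It is not in general equivalent to the original.
Here P = 'S(y)' and Q = 'F(y)'.

If F(y), then S(y).


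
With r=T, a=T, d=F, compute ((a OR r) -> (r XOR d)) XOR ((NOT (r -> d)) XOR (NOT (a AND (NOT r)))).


Substitute r=T, a=T, d=F:
a OR r = T OR T = T
r XOR d = T XOR F = T
(a OR r) -> (r XOR d) = T -> T = T
r -> d = T -> F = F
NOT (r -> d) = T
NOT r = F
a AND (NOT r) = T AND F = F
NOT (a AND (NOT r)) = T
(NOT (r -> d)) XOR (NOT (a AND (NOT r))) = T XOR T = F
((a OR r) -> (r XOR d)) XOR ((NOT (r -> d)) XOR (NOT (a AND (NOT r)))) = T XOR F = T

T


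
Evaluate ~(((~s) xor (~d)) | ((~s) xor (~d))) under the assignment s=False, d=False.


Substitute s=False, d=False:
~s = True
~d = True
(~s) xor (~d) = True xor True = False
~s = True
~d = True
(~s) xor (~d) = True xor True = False
((~s) xor (~d)) | ((~s) xor (~d)) = False | False = False
~(((~s) xor (~d)) | ((~s) xor (~d))) = True

True


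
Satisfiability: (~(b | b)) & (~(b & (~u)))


Search for a satisfying assignment over {b, u}.
Try b=False, u=False: the formula evaluates to True.
A satisfying assignment exists.

Satisfiable.


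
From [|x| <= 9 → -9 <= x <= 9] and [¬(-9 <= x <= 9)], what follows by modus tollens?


Modus tollens: from (P → Q) and ¬Q, infer ¬P.
Q = '-9 <= x <= 9' is denied; since P → Q, P must also fail.

Not (|x| <= 9).


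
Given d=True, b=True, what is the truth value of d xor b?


Exclusive or is true when exactly one operand is true.
Substitute: d=True, b=True.
True xor True evaluates to False.

False


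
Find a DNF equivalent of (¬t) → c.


Step 1: Rewrite (¬t) → c as ¬(¬t) ∨ c.
Step 2: Eliminate any double negations (¬¬X = X).

t ∨ c


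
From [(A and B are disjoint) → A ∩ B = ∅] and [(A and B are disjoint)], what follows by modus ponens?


Modus ponens: from (P → Q) and P, infer Q.
P = '(A and B are disjoint)' is asserted, and P → Q holds, so Q follows.

A ∩ B = ∅.


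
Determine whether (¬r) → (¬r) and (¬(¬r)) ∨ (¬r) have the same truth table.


Compare truth tables:
r | φ | ψ
---------
F | T | T
T | T | T
The columns φ and ψ agree on every row.

Yes, they are logically equivalent.


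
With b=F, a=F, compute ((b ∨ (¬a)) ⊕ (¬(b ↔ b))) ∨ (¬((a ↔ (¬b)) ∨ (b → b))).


Substitute b=F, a=F:
… (earlier sub-steps elided)
b ∨ (¬a) = F ∨ T = T
b ↔ b = F ↔ F = T
¬(b ↔ b) = F
(b ∨ (¬a)) ⊕ (¬(b ↔ b)) = T ⊕ F = T
¬b = T
a ↔ (¬b) = F ↔ T = F
b → b = F → F = T
(a ↔ (¬b)) ∨ (b → b) = F ∨ T = T
¬((a ↔ (¬b)) ∨ (b → b)) = F
((b ∨ (¬a)) ⊕ (¬(b ↔ b))) ∨ (¬((a ↔ (¬b)) ∨ (b → b))) = T ∨ F = T

T


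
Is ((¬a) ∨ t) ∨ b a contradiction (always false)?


Truth table over {a, b, t}:
a | b | t | φ
-------------
F | F | F | T
T | F | F | F
F | T | F | T
T | T | F | T
F | F | T | T
T | F | T | T
F | T | T | T
T | T | T | T
Satisfying assignment at row 1: a=F, b=F, t=F gives T.

No, it is not a contradiction.


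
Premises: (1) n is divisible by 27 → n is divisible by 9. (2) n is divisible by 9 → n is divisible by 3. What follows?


Hypothetical syllogism: from (P → Q) and (Q → R), infer (P → R).
Chain the two implications through the shared middle term 'n is divisible by 9'.

n is divisible by 27 → n is divisible by 3


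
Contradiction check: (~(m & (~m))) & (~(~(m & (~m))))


Truth table over {m}:
m | φ
-----
False | False
True | False
Every row is false.

Yes, it is a contradiction.


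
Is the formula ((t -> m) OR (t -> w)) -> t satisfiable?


Search for a satisfying assignment over {m, t, w}.
Try m=F, t=T, w=F: the formula evaluates to T.
A satisfying assignment exists.

Satisfiable.


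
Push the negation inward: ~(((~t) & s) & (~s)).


De Morgan: the negation of a conjunction is the disjunction of the negations.
Distribute ~ across &, flipping it to |, and negate each literal.

(t | (~s)) | s


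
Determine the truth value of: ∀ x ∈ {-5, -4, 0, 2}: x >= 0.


Evaluate the predicate on each element: -5:F, -4:F, 0:T, 2:T.
Counterexample x = -5 fails the predicate.

F


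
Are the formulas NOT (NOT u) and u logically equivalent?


Compare truth tables:
u | φ | ψ
---------
F | F | F
T | T | T
The columns φ and ψ agree on every row.

Yes, they are logically equivalent.


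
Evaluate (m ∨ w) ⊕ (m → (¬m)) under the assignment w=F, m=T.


Substitute w=F, m=T:
m ∨ w = T ∨ F = T
¬m = F
m → (¬m) = T → F = F
(m ∨ w) ⊕ (m → (¬m)) = T ⊕ F = T

T


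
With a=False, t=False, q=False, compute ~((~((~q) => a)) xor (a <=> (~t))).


Substitute a=False, t=False, q=False:
~q = True
(~q) => a = True => False = False
~((~q) => a) = True
~t = True
a <=> (~t) = False <=> True = False
(~((~q) => a)) xor (a <=> (~t)) = True xor False = True
~((~((~q) => a)) xor (a <=> (~t))) = False

False


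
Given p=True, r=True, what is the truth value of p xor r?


Exclusive or is true when exactly one operand is true.
Substitute: p=True, r=True.
True xor True evaluates to False.

False


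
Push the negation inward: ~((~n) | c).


De Morgan: the negation of a disjunction is the conjunction of the negations.
Distribute ~ across |, flipping it to &, and negate each literal.

n & (~c)


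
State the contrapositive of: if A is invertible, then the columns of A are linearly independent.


The contrapositive of (P → Q) is (¬Q → ¬P); it is logically equivalent to the original.
Here P = 'A is invertible' and Q = 'the columns of A are linearly independent'.

If not (the columns of A are linearly independent), then not (A is invertible).


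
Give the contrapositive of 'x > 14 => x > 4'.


The contrapositive of (P → Q) is (¬Q → ¬P); it is logically equivalent to the original.
Here P = 'x > 14' and Q = 'x > 4'.

If not (x > 4), then not (x > 14).


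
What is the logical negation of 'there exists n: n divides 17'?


¬(for all x: φ) = there exists x: ¬φ, and ¬(there exists x: φ) = for all x: ¬φ.
Apply to the existential statement.

for all n: NOT(n divides 17)


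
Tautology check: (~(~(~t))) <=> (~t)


Build the truth table over {t}:
t | φ
-----
False | True
True | True
Every row evaluates to true.

Yes, it is a tautology.


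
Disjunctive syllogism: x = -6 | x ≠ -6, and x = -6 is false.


Disjunctive syllogism: from (P ∨ Q) and ¬P, infer Q.
One disjunct, 'x = -6', is ruled out; the other must hold.

x ≠ -6


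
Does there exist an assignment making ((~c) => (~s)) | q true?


Search for a satisfying assignment over {c, q, s}.
Try c=False, q=False, s=False: the formula evaluates to True.
A satisfying assignment exists.

Satisfiable.


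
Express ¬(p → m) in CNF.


Step 1: Rewrite p → m as ¬p ∨ m.
Step 2: Negate: ¬(¬p ∨ m) = p ∧ ¬m (De Morgan + double negation).

p ∧ (¬m)


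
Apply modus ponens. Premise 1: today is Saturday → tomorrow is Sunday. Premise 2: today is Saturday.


Modus ponens: from (P → Q) and P, infer Q.
P = 'today is Saturday' is asserted, and P → Q holds, so Q follows.

tomorrow is Sunday.


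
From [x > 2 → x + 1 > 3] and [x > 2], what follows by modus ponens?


Modus ponens: from (P → Q) and P, infer Q.
P = 'x > 2' is asserted, and P → Q holds, so Q follows.

x + 1 > 3.


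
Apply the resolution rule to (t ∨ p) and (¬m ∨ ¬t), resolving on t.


The clauses contain complementary literals t and ¬t.
Resolution eliminates this pair and disjoins the remaining literals (merging duplicates).

(p ∨ ¬m)


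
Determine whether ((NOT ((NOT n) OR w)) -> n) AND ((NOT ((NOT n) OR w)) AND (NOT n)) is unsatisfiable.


Truth table over {n, w}:
n | w | φ
---------
F | F | F
T | F | F
F | T | F
T | T | F
Every row is false.

Yes, it is a contradiction.


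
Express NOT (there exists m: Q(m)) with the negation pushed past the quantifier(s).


¬(for all x: φ) = there exists x: ¬φ, and ¬(there exists x: φ) = for all x: ¬φ.
Apply to the existential statement.

for all m: NOT(Q(m))


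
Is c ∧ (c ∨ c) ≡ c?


Compare truth tables:
c | φ | ψ
---------
F | F | F
T | T | T
The columns φ and ψ agree on every row.

Yes, they are logically equivalent.


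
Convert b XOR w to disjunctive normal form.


Step 1: b ⊕ w is true exactly when they disagree: (b ∧ ¬w) ∨ (¬b ∧ w).

(b AND (NOT w)) OR ((NOT b) AND w)


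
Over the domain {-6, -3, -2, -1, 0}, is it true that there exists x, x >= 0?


Evaluate the predicate on each element: -6:F, -3:F, -2:F, -1:F, 0:T.
Witness x = 0 satisfies the predicate.

T


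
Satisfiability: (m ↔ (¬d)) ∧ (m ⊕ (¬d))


Check all 4 assignments over {d, m}:
d | m | φ
---------
F | F | F
T | F | F
F | T | F
T | T | F
No assignment makes the formula true.

Unsatisfiable.


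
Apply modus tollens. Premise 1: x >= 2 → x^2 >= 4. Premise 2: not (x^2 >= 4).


Modus tollens: from (P → Q) and ¬Q, infer ¬P.
Q = 'x^2 >= 4' is denied; since P → Q, P must also fail.

Not (x >= 2).


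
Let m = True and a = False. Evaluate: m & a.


Conjunction is true only when both operands are true.
Substitute: m=True, a=False.
True & False evaluates to False.

False


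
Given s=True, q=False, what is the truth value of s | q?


Disjunction is false only when both operands are false.
Substitute: s=True, q=False.
True | False evaluates to True.

True


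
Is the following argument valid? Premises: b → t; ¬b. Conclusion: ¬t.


This is denying the antecedent (fallacy). There exist truth assignments where the premises are all true but the conclusion is false.

Invalid.


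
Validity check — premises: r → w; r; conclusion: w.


This matches the form of modus ponens: the conclusion follows in every model of the premises.

Valid.


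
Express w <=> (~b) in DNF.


Step 1: w ↔ (¬b) is true exactly when both agree: (w ∧ (¬b)) ∨ (¬w ∧ ¬(¬b)).
Step 2: Eliminate any double negations (¬¬X = X).

(w & (~b)) | ((~w) & b)


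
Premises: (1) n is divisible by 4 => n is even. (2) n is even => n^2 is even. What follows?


Hypothetical syllogism: from (P → Q) and (Q → R), infer (P → R).
Chain the two implications through the shared middle term 'n is even'.

n is divisible by 4 => n^2 is even


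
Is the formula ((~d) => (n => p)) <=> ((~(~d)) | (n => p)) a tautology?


Build the truth table over {d, n, p}:
d | n | p | φ
-------------
False | False | False | True
True | False | False | True
False | True | False | True
True | True | False | True
False | False | True | True
True | False | True | True
False | True | True | True
True | True | True | True
Every row evaluates to true.

Yes, it is a tautology.


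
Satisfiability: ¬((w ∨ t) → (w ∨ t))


Check all 4 assignments over {t, w}:
t | w | φ
---------
F | F | F
T | F | F
F | T | F
T | T | F
No assignment makes the formula true.

Unsatisfiable.


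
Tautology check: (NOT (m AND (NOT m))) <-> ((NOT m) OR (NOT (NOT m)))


Build the truth table over {m}:
m | φ
-----
F | T
T | T
Every row evaluates to true.

Yes, it is a tautology.


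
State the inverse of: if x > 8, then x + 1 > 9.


The inverse of (P → Q) is (¬P → ¬Q). It is equivalent to the converse, not to the original.
Here P = 'x > 8' and Q = 'x + 1 > 9'.

If not (x > 8), then not (x + 1 > 9).


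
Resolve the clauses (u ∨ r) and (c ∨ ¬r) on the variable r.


The clauses contain complementary literals r and ¬r.
Resolution eliminates this pair and disjoins the remaining literals (merging duplicates).

(u ∨ c)


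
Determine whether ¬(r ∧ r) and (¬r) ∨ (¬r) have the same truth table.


Compare truth tables:
r | φ | ψ
---------
F | T | T
T | F | F
The columns φ and ψ agree on every row.

Yes, they are logically equivalent.


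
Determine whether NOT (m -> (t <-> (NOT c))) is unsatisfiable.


Truth table over {c, m, t}:
c | m | t | φ
-------------
F | F | F | F
T | F | F | F
F | T | F | T
T | T | F | F
F | F | T | F
T | F | T | F
F | T | T | F
T | T | T | T
Satisfying assignment at row 3: c=F, m=T, t=F gives T.

No, it is not a contradiction.


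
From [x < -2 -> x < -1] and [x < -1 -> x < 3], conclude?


Hypothetical syllogism: from (P → Q) and (Q → R), infer (P → R).
Chain the two implications through the shared middle term 'x < -1'.

x < -2 -> x < 3


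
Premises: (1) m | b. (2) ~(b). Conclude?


Disjunctive syllogism: from (P ∨ Q) and ¬P, infer Q.
One disjunct, 'b', is ruled out; the other must hold.

m


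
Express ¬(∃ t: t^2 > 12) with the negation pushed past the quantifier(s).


¬(∀ x: φ) = ∃ x: ¬φ, and ¬(∃ x: φ) = ∀ x: ¬φ.
Apply to the existential statement.

∀ t: ¬(t^2 > 12)


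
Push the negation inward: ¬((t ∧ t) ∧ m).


De Morgan: the negation of a conjunction is the disjunction of the negations.
Distribute ¬ across ∧, flipping it to ∨, and negate each literal.

((¬t) ∨ (¬t)) ∨ (¬m)


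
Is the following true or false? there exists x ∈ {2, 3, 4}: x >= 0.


Evaluate the predicate on each element: 2:T, 3:T, 4:T.
Witness x = 2 satisfies the predicate.

T


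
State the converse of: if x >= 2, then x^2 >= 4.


The converse of (P → Q) is (Q → P). It is not in general equivalent to the original.
Here P = 'x >= 2' and Q = 'x^2 >= 4'.

If x^2 >= 4, then x >= 2.


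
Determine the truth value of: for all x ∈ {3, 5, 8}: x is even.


Evaluate the predicate on each element: 3:F, 5:F, 8:T.
Counterexample x = 3 fails the predicate.

F


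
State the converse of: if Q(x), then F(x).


The converse of (P → Q) is (Q → P). It is not in general equivalent to the original.
Here P = 'Q(x)' and Q = 'F(x)'.

If F(x), then Q(x).


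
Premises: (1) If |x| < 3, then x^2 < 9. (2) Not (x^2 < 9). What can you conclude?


Modus tollens: from (P → Q) and ¬Q, infer ¬P.
Q = 'x^2 < 9' is denied; since P → Q, P must also fail.

Not (|x| < 3).


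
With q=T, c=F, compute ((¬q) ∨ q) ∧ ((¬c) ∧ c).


Substitute q=T, c=F:
¬q = F
(¬q) ∨ q = F ∨ T = T
¬c = T
(¬c) ∧ c = T ∧ F = F
((¬q) ∨ q) ∧ ((¬c) ∧ c) = T ∧ F = F

F


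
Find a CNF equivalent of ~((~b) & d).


Step 1: Apply De Morgan: ¬((¬b) ∧ d) = ¬(¬b) ∨ ¬d.
Step 2: Eliminate any double negations (¬¬X = X).

b | (~d)


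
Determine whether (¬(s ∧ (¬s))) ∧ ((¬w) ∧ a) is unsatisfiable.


Truth table over {a, s, w}:
a | s | w | φ
-------------
F | F | F | F
T | F | F | T
F | T | F | F
T | T | F | T
F | F | T | F
T | F | T | F
F | T | T | F
T | T | T | F
Satisfying assignment at row 2: a=T, s=F, w=F gives T.

No, it is not a contradiction.


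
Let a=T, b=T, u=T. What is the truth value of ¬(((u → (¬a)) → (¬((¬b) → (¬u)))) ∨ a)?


Substitute a=T, b=T, u=T:
¬a = F
u → (¬a) = T → F = F
¬b = F
¬u = F
(¬b) → (¬u) = F → F = T
¬((¬b) → (¬u)) = F
(u → (¬a)) → (¬((¬b) → (¬u))) = F → F = T
((u → (¬a)) → (¬((¬b) → (¬u)))) ∨ a = T ∨ T = T
¬(((u → (¬a)) → (¬((¬b) → (¬u)))) ∨ a) = F

F


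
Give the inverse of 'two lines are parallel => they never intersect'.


The inverse of (P → Q) is (¬P → ¬Q). It is equivalent to the converse, not to the original.
Here P = 'two lines are parallel' and Q = 'they never intersect'.

If not (two lines are parallel), then not (they never intersect).


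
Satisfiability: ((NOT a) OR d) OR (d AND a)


Search for a satisfying assignment over {a, d}.
Try a=F, d=F: the formula evaluates to T.
A satisfying assignment exists.

Satisfiable.


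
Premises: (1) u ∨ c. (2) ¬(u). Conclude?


Disjunctive syllogism: from (P ∨ Q) and ¬P, infer Q.
One disjunct, 'u', is ruled out; the other must hold.

c


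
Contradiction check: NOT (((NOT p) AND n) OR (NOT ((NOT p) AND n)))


Truth table over {n, p}:
n | p | φ
---------
F | F | F
T | F | F
F | T | F
T | T | F
Every row is false.

Yes, it is a contradiction.


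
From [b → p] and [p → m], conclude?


Hypothetical syllogism: from (P → Q) and (Q → R), infer (P → R).
Chain the two implications through the shared middle term 'p'.

b → m


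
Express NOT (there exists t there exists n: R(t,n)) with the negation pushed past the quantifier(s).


Negation flips each quantifier (∀↔∃) and negates the inner predicate.
¬(there exists t there exists n: φ) = for all t for all n: ¬φ.

for all t for all n: NOT(R(t,n))


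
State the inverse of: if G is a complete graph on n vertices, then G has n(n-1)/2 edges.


The inverse of (P → Q) is (¬P → ¬Q). It is equivalent to the converse, not to the original.
Here P = 'G is a complete graph on n vertices' and Q = 'G has n(n-1)/2 edges'.

If not (G is a complete graph on n vertices), then not (G has n(n-1)/2 edges).


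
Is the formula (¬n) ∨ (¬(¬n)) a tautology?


Build the truth table over {n}:
n | φ
-----
F | T
T | T
Every row evaluates to true.

Yes, it is a tautology.


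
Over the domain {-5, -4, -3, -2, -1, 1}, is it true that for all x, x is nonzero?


Evaluate the predicate on each element: -5:T, -4:T, -3:T, -2:T, -1:T, 1:T.
Every element satisfies the predicate.

T


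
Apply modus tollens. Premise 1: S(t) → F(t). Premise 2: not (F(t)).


Modus tollens: from (P → Q) and ¬Q, infer ¬P.
Q = 'F(t)' is denied; since P → Q, P must also fail.

Not (S(t)).


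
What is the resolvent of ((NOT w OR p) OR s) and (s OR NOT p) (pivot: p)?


The clauses contain complementary literals p and NOTp.
Resolution eliminates this pair and disjoins the remaining literals (merging duplicates).

(s OR NOT w)


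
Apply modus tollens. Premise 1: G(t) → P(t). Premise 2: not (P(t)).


Modus tollens: from (P → Q) and ¬Q, infer ¬P.
Q = 'P(t)' is denied; since P → Q, P must also fail.

Not (G(t)).


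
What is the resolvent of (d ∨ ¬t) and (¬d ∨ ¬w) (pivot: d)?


The clauses contain complementary literals d and ¬d.
Resolution eliminates this pair and disjoins the remaining literals (merging duplicates).

(¬t ∨ ¬w)


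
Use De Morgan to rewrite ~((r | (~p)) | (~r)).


De Morgan: the negation of a disjunction is the conjunction of the negations.
Distribute ~ across |, flipping it to &, and negate each literal.

((~r) & p) & r


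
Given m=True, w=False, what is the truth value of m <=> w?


Biconditional is true when both operands have the same truth value.
Substitute: m=True, w=False.
True <=> False evaluates to False.

False


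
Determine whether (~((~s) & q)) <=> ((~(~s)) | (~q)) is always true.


Build the truth table over {q, s}:
q | s | φ
---------
False | False | True
True | False | True
False | True | True
True | True | True
Every row evaluates to true.

Yes, it is a tautology.


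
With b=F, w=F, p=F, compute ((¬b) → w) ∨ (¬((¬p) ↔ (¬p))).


Substitute b=F, w=F, p=F:
¬b = T
(¬b) → w = T → F = F
¬p = T
¬p = T
(¬p) ↔ (¬p) = T ↔ T = T
¬((¬p) ↔ (¬p)) = F
((¬b) → w) ∨ (¬((¬p) ↔ (¬p))) = F ∨ F = F

F


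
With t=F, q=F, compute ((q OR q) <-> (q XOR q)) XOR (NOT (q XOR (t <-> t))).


Substitute t=F, q=F:
q OR q = F OR F = F
q XOR q = F XOR F = F
(q OR q) <-> (q XOR q) = F <-> F = T
t <-> t = F <-> F = T
q XOR (t <-> t) = F XOR T = T
NOT (q XOR (t <-> t)) = F
((q OR q) <-> (q XOR q)) XOR (NOT (q XOR (t <-> t))) = T XOR F = T

T


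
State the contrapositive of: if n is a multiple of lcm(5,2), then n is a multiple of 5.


The contrapositive of (P → Q) is (¬Q → ¬P); it is logically equivalent to the original.
Here P = 'n is a multiple of lcm(5,2)' and Q = 'n is a multiple of 5'.

If not (n is a multiple of 5), then not (n is a multiple of lcm(5,2)).


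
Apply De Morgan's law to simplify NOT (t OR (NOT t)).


De Morgan: the negation of a disjunction is the conjunction of the negations.
Distribute NOT across OR, flipping it to AND, and negate each literal.

(NOT t) AND t


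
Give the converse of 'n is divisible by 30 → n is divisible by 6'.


The converse of (P → Q) is (Q → P). It is not in general equivalent to the original.
Here P = 'n is divisible by 30' and Q = 'n is divisible by 6'.

If n is divisible by 6, then n is divisible by 30.


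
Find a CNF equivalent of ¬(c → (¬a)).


Step 1: Rewrite c → (¬a) as ¬c ∨ (¬a).
Step 2: Negate: ¬(¬c ∨ (¬a)) = c ∧ ¬(¬a) (De Morgan + double negation).
Step 3: Eliminate any double negations (¬¬X = X).

c ∧ a


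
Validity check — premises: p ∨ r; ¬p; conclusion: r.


This matches the form of disjunctive syllogism: the conclusion follows in every model of the premises.

Valid.


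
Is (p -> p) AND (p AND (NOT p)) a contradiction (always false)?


Truth table over {p}:
p | φ
-----
F | F
T | F
Every row is false.

Yes, it is a contradiction.


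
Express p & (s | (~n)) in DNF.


Step 1: Distribute ∧ over ∨: p ∧ (s ∨ (¬n)) = (p ∧ s) ∨ (p ∧ (¬n)).

(p & s) | (p & (~n))


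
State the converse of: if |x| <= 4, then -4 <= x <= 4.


The converse of (P → Q) is (Q → P). It is not in general equivalent to the original.
Here P = '|x| <= 4' and Q = '-4 <= x <= 4'.

If -4 <= x <= 4, then |x| <= 4.


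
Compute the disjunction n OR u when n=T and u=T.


Disjunction is false only when both operands are false.
Substitute: n=T, u=T.
T OR T evaluates to T.

T


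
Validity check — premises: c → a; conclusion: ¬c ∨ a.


This matches the form of material implication: the conclusion follows in every model of the premises.

Valid.


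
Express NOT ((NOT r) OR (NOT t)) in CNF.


Step 1: Apply De Morgan: ¬((¬r) ∨ (¬t)) = ¬(¬r) ∧ ¬(¬t).
Step 2: Eliminate any double negations (¬¬X = X).

r AND t


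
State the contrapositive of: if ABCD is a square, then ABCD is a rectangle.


The contrapositive of (P → Q) is (¬Q → ¬P); it is logically equivalent to the original.
Here P = 'ABCD is a square' and Q = 'ABCD is a rectangle'.

If not (ABCD is a rectangle), then not (ABCD is a square).


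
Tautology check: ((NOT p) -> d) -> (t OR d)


Build the truth table over {d, p, t}:
d | p | t | φ
-------------
F | F | F | T
T | F | F | T
F | T | F | F
T | T | F | T
F | F | T | T
T | F | T | T
F | T | T | T
T | T | T | T
Counterexample at row 3: with d=F, p=T, t=F, the formula is F.

No, it is not a tautology.


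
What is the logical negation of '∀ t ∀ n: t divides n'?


Negation flips each quantifier (∀↔∃) and negates the inner predicate.
¬(∀ t ∀ n: φ) = ∃ t ∃ n: ¬φ.

∃ t ∃ n: ¬(t divides n)


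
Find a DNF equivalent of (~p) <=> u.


Step 1: (¬p) ↔ u is true exactly when both agree: ((¬p) ∧ u) ∨ (¬(¬p) ∧ ¬u).
Step 2: Eliminate any double negations (¬¬X = X).

((~p) & u) | (p & (~u))


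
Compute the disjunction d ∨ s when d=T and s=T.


Disjunction is false only when both operands are false.
Substitute: d=T, s=T.
T ∨ T evaluates to T.

T


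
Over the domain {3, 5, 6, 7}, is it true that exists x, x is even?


Evaluate the predicate on each element: 3:False, 5:False, 6:True, 7:False.
Witness x = 6 satisfies the predicate.

True


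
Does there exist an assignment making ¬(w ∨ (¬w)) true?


Check all 2 assignments over {w}:
w | φ
-----
F | F
T | F
No assignment makes the formula true.

Unsatisfiable.


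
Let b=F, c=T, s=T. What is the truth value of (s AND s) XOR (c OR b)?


Substitute b=F, c=T, s=T:
s AND s = T AND T = T
c OR b = T OR F = T
(s AND s) XOR (c OR b) = T XOR T = F

F


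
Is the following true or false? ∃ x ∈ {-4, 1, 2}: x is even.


Evaluate the predicate on each element: -4:T, 1:F, 2:T.
Witness x = -4 satisfies the predicate.

T


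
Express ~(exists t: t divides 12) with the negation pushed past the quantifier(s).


¬(forall x: φ) = exists x: ¬φ, and ¬(exists x: φ) = forall x: ¬φ.
Apply to the existential statement.

forall t: ~(t divides 12)


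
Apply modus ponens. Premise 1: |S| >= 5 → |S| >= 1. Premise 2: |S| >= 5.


Modus ponens: from (P → Q) and P, infer Q.
P = '|S| >= 5' is asserted, and P → Q holds, so Q follows.

|S| >= 1.


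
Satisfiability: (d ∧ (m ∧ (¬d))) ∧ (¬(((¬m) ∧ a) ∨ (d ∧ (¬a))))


Check all 8 assignments over {a, d, m}:
a | d | m | φ
-------------
F | F | F | F
T | F | F | F
F | T | F | F
T | T | F | F
F | F | T | F
T | F | T | F
F | T | T | F
T | T | T | F
No assignment makes the formula true.

Unsatisfiable.


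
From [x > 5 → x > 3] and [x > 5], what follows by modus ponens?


Modus ponens: from (P → Q) and P, infer Q.
P = 'x > 5' is asserted, and P → Q holds, so Q follows.

x > 3.


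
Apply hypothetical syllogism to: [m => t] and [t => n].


Hypothetical syllogism: from (P → Q) and (Q → R), infer (P → R).
Chain the two implications through the shared middle term 't'.

m => n


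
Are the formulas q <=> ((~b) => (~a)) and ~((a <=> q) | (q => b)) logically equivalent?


Compare truth tables:
a | b | q | φ | ψ
-----------------
False | False | False | False | False
True | False | False | True | False
False | True | False | False | False
True | True | False | False | False
False | False | True | True | True
True | False | True | False | False
False | True | True | True | False
True | True | True | True | False
They differ at row 2 (a=True, b=False, q=False): φ=True but ψ=False.

No, they are not logically equivalent.


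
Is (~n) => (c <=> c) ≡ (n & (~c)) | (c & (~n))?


Compare truth tables:
c | n | φ | ψ
-------------
False | False | True | False
True | False | True | True
False | True | True | True
True | True | True | False
They differ at row 1 (c=False, n=False): φ=True but ψ=False.

No, they are not logically equivalent.


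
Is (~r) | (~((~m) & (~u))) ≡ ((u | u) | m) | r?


Compare truth tables:
m | r | u | φ | ψ
-----------------
False | False | False | True | False
True | False | False | True | True
False | True | False | False | True
True | True | False | True | True
False | False | True | True | True
True | False | True | True | True
False | True | True | True | True
True | True | True | True | True
They differ at row 1 (m=False, r=False, u=False): φ=True but ψ=False.

No, they are not logically equivalent.


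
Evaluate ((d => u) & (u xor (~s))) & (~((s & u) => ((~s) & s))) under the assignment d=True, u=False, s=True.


Substitute d=True, u=False, s=True:
d => u = True => False = False
~s = False
u xor (~s) = False xor False = False
(d => u) & (u xor (~s)) = False & False = False
s & u = True & False = False
~s = False
(~s) & s = False & True = False
(s & u) => ((~s) & s) = False => False = True
~((s & u) => ((~s) & s)) = False
((d => u) & (u xor (~s))) & (~((s & u) => ((~s) & s))) = False & False = False

False


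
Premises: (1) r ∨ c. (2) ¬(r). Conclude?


Disjunctive syllogism: from (P ∨ Q) and ¬P, infer Q.
One disjunct, 'r', is ruled out; the other must hold.

c


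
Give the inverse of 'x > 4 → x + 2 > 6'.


The inverse of (P → Q) is (¬P → ¬Q). It is equivalent to the converse, not to the original.
Here P = 'x > 4' and Q = 'x + 2 > 6'.

If not (x > 4), then not (x + 2 > 6).


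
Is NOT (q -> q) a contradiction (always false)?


Truth table over {q}:
q | φ
-----
F | F
T | F
Every row is false.

Yes, it is a contradiction.


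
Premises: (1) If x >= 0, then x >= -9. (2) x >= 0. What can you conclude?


Modus ponens: from (P → Q) and P, infer Q.
P = 'x >= 0' is asserted, and P → Q holds, so Q follows.

x >= -9.


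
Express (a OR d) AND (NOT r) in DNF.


Step 1: Distribute ∧ over ∨: (a ∨ d) ∧ (¬r) = (a ∧ (¬r)) ∨ (d ∧ (¬r)).

(a AND (NOT r)) OR (d AND (NOT r))


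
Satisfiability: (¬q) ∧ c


Search for a satisfying assignment over {c, q}.
Try c=T, q=F: the formula evaluates to T.
A satisfying assignment exists.

Satisfiable.


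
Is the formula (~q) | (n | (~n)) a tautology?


Build the truth table over {n, q}:
n | q | φ
---------
False | False | True
True | False | True
False | True | True
True | True | True
Every row evaluates to true.

Yes, it is a tautology.


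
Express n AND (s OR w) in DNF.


Step 1: Distribute ∧ over ∨: n ∧ (s ∨ w) = (n ∧ s) ∨ (n ∧ w).

(n AND s) OR (n AND w)


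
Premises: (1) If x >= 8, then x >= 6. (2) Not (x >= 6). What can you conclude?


Modus tollens: from (P → Q) and ¬Q, infer ¬P.
Q = 'x >= 6' is denied; since P → Q, P must also fail.

Not (x >= 8).


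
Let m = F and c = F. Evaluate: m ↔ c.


Biconditional is true when both operands have the same truth value.
Substitute: m=F, c=F.
F ↔ F evaluates to T.

T


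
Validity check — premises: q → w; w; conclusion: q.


This is affirming the consequent (fallacy). There exist truth assignments where the premises are all true but the conclusion is false.

Invalid.


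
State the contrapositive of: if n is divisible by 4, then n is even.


The contrapositive of (P → Q) is (¬Q → ¬P); it is logically equivalent to the original.
Here P = 'n is divisible by 4' and Q = 'n is even'.

If not (n is even), then not (n is divisible by 4).


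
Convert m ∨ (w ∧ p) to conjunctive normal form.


Step 1: Distribute ∨ over ∧: m ∨ (w ∧ p) = (m ∨ w) ∧ (m ∨ p).

(m ∨ w) ∧ (m ∨ p)


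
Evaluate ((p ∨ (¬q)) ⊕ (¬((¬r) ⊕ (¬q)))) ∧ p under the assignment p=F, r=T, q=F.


Substitute p=F, r=T, q=F:
¬q = T
p ∨ (¬q) = F ∨ T = T
¬r = F
¬q = T
(¬r) ⊕ (¬q) = F ⊕ T = T
¬((¬r) ⊕ (¬q)) = F
(p ∨ (¬q)) ⊕ (¬((¬r) ⊕ (¬q))) = T ⊕ F = T
((p ∨ (¬q)) ⊕ (¬((¬r) ⊕ (¬q)))) ∧ p = T ∧ F = F

F


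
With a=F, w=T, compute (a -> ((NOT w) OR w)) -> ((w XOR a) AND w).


Substitute a=F, w=T:
NOT w = F
(NOT w) OR w = F OR T = T
a -> ((NOT w) OR w) = F -> T = T
w XOR a = T XOR F = T
(w XOR a) AND w = T AND T = T
(a -> ((NOT w) OR w)) -> ((w XOR a) AND w) = T -> T = T

T


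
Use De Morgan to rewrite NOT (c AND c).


De Morgan: the negation of a conjunction is the disjunction of the negations.
Distribute NOT across AND, flipping it to OR, and negate each literal.

(NOT c) OR (NOT c)


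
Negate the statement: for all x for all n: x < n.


Negation flips each quantifier (∀↔∃) and negates the inner predicate.
¬(for all x for all n: φ) = there exists x there exists n: ¬φ.

there exists x there exists n: NOT(x < n)


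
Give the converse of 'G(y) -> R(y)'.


The converse of (P → Q) is (Q → P). It is not in general equivalent to the original.
Here P = 'G(y)' and Q = 'R(y)'.

If R(y), then G(y).


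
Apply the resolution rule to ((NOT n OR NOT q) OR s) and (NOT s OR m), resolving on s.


The clauses contain complementary literals s and NOTs.
Resolution eliminates this pair and disjoins the remaining literals (merging duplicates).

((NOT n OR NOT q) OR m)


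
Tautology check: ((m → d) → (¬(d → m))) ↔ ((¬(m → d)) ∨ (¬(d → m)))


Build the truth table over {d, m}:
d | m | φ
---------
F | F | T
T | F | T
F | T | T
T | T | T
Every row evaluates to true.

Yes, it is a tautology.


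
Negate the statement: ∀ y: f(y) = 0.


¬(∀ x: φ) = ∃ x: ¬φ, and ¬(∃ x: φ) = ∀ x: ¬φ.
Apply to the universal statement.

∃ y: ¬(f(y) = 0)


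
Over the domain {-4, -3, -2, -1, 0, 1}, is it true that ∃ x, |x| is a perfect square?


Evaluate the predicate on each element: -4:T, -3:F, -2:F, -1:T, 0:T, 1:T.
Witness x = -4 satisfies the predicate.

T


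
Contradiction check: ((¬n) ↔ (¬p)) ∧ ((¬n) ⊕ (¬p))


Truth table over {n, p}:
n | p | φ
---------
F | F | F
T | F | F
F | T | F
T | T | F
Every row is false.

Yes, it is a contradiction.


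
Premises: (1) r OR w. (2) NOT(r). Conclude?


Disjunctive syllogism: from (P ∨ Q) and ¬P, infer Q.
One disjunct, 'r', is ruled out; the other must hold.

w


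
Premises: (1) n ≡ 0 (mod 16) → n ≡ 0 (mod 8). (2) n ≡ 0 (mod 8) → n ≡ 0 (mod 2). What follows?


Hypothetical syllogism: from (P → Q) and (Q → R), infer (P → R).
Chain the two implications through the shared middle term 'n ≡ 0 (mod 8)'.

n ≡ 0 (mod 16) → n ≡ 0 (mod 2)
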